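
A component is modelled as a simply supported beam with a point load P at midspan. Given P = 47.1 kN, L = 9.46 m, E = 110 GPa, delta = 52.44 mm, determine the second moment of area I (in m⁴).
Model: a simply supported beam with a point load P at midspan, so delta = (P·L^3) / (48·E·I).
Solve for I: I = (P·L^3) / (48·delta·E).
Convert to SI units:
  P = 47.1 kN = 47100 N
  E = 110 GPa = 1.1 × 10¹¹ Pa
  delta = 52.44 mm = 0.05244 m
Substitute:
  I = (47100 × 9.46^3) / (48 × 0.05244 × (1.1 × 10¹¹))
  I = 0.000144 m⁴
Final answer: I = 0.000144 m⁴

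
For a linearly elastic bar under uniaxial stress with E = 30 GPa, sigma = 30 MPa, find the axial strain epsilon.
Model: a linearly elastic bar under uniaxial stress, so sigma = E·epsilon.
Solve for epsilon: epsilon = sigma / E.
Convert to SI units:
  E = 30 GPa = 3 × 10¹⁰ Pa
  sigma = 30 MPa = 3 × 10⁷ Pa
Substitute:
  epsilon = (3 × 10⁷) / (3 × 10¹⁰)
  epsilon = 0.001
Final answer: epsilon = 0.001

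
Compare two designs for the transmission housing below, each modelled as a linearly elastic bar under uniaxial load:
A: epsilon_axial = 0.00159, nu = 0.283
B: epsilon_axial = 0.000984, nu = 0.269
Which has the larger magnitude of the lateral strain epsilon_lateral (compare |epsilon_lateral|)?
Model: a linearly elastic bar under uniaxial load, so epsilon_lateral = -nu·epsilon_axial (SI units).
  A: epsilon_lateral = -(0.283 × 0.00159) = -0.00045
  B: epsilon_lateral = -(0.269 × 0.000984) = -0.0002647
|epsilon_lateral|: A = 0.00045, B = 0.0002647, so A is larger in magnitude.
Final answer: A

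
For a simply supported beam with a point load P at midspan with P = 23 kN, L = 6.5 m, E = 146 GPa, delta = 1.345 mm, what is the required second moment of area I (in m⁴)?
Model: a simply supported beam with a point load P at midspan, so delta = (P·L^3) / (48·E·I).
Solve for I: I = (P·L^3) / (48·delta·E).
Convert to SI units:
  P = 23 kN = 23000 N
  E = 146 GPa = 1.46 × 10¹¹ Pa
  delta = 1.345 mm = 0.001345 m
Substitute:
  I = (23000 × 6.5^3) / (48 × 0.001345 × (1.46 × 10¹¹))
  I = 0.0006701 m⁴
Final answer: I = 0.0006701 m⁴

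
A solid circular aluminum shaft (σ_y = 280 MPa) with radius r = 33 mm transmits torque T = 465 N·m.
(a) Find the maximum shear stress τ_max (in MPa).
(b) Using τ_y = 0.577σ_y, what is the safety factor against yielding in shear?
(a) For a solid circular shaft, τ_max = T·r/J with J = π·r^4/2, i.e. τ_max = 2·T / (π·r^3). Convert r = 33 mm = 0.033 m.
  τ_max = (2 × 465) / (π × 0.033^3) = 8.237 × 10⁶ Pa = 8.237 MPa
(b) τ_y = 0.577 × 280 = 161.56 MPa
  SF = τ_y/τ_max = 161.56 / 8.237 = 19.61
Final answer: (a) τ_max = 8.237 MPa, (b) SF = 19.61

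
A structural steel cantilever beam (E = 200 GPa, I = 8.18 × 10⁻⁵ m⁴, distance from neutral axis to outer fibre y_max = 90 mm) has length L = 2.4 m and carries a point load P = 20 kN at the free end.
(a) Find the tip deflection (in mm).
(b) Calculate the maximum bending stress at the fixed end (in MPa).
(a) Tip deflection of a cantilever with an end point load: δ = P·L^3 / (3·E·I). Convert P = 20 kN = 20000 N, E = 200 GPa = 2 × 10¹¹ Pa.
  δ = (20000 × 2.4^3) / (3 × (2 × 10¹¹) × (8.18 × 10⁻⁵)) = 0.005633 m = 5.633 mm
(b) Maximum bending moment at the fixed end: M = P·L = 20000 × 2.4 = 48000 N·m. Convert y_max = 90 mm = 0.09 m.
  σ = M·y_max / I = (48000 × 0.09) / (8.18 × 10⁻⁵) = 5.281 × 10⁷ Pa = 52.81 MPa
Final answer: (a) δ = 5.633 mm, (b) σ = 52.81 MPa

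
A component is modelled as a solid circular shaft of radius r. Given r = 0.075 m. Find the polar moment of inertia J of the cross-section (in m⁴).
Model: a solid circular shaft of radius r, so J = (π·r^4) / 2.
Substitute:
  J = (π × 0.075^4) / 2
  J = 4.97 × 10⁻⁵ m⁴
Final answer: J = 4.97 × 10⁻⁵ m⁴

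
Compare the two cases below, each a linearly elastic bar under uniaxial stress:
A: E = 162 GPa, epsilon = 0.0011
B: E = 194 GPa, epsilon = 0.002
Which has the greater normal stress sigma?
Model: a linearly elastic bar under uniaxial stress, so sigma = E·epsilon (SI units).
  A: sigma = (1.62 × 10¹¹) × 0.0011 = 1.782 × 10⁸ Pa = 178.2 MPa
  B: sigma = (1.94 × 10¹¹) × 0.002 = 3.88 × 10⁸ Pa = 388 MPa
388 MPa > 178.2 MPa, so B is larger.
Final answer: B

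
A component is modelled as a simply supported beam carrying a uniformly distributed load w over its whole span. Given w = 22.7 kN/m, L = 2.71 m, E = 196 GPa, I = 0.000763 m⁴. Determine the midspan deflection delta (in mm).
Model: a simply supported beam carrying a uniformly distributed load w over its whole span, so delta = (5·w·L^4) / (384·E·I).
Convert to SI units:
  w = 22.7 kN/m = 22700 N/m
  E = 196 GPa = 1.96 × 10¹¹ Pa
Substitute:
  delta = (5 × 22700 × 2.71^4) / (384 × (1.96 × 10¹¹) × 0.000763)
  delta = 0.0001066 m
Convert: delta = 0.0001066 m = 0.1066 mm
Final answer: delta = 0.1066 mm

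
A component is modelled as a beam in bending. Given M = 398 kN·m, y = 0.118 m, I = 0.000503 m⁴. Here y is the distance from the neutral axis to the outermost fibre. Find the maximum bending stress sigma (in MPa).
Model: a beam in bending, so sigma = (M·y) / I.
Convert to SI units:
  M = 398 kN·m = 398000 N·m
Substitute:
  sigma = (398000 × 0.118) / 0.000503
  sigma = 9.337 × 10⁷ Pa
Convert: sigma = 9.337 × 10⁷ Pa = 93.37 MPa
Final answer: sigma = 93.37 MPa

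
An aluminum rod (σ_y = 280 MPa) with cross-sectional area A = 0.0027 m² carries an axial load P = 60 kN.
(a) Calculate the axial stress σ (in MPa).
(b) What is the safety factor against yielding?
(a) Axial stress σ = P/A. Convert P = 60 kN = 60000 N.
  σ = 60000 / 0.0027 = 2.222 × 10⁷ Pa = 22.22 MPa
(b) Safety factor SF = σ_y/σ = 280 / 22.22 = 12.6
Final answer: (a) σ = 22.22 MPa, (b) SF = 12.6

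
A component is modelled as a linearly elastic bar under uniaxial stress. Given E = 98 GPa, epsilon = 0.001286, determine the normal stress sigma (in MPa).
Model: a linearly elastic bar under uniaxial stress, so epsilon = sigma / E.
Solve for sigma: sigma = epsilon·E.
Convert to SI units:
  E = 98 GPa = 9.8 × 10¹⁰ Pa
Substitute:
  sigma = 0.001286 × (9.8 × 10¹⁰)
  sigma = 1.26 × 10⁸ Pa
Convert: sigma = 1.26 × 10⁸ Pa = 126 MPa
Final answer: sigma = 126 MPa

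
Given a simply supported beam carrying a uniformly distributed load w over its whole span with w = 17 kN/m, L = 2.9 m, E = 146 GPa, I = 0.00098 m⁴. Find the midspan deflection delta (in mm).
Model: a simply supported beam carrying a uniformly distributed load w over its whole span, so delta = (5·w·L^4) / (384·E·I).
Convert to SI units:
  w = 17 kN/m = 17000 N/m
  E = 146 GPa = 1.46 × 10¹¹ Pa
Substitute:
  delta = (5 × 17000 × 2.9^4) / (384 × (1.46 × 10¹¹) × 0.00098)
  delta = 0.0001094 m
Convert: delta = 0.0001094 m = 0.1094 mm
Final answer: delta = 0.1094 mm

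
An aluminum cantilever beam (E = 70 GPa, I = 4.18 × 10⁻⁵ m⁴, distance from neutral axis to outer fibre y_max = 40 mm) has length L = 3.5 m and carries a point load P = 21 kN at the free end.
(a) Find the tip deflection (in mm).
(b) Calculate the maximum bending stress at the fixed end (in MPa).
(a) Tip deflection of a cantilever with an end point load: δ = P·L^3 / (3·E·I). Convert P = 21 kN = 21000 N, E = 70 GPa = 7 × 10¹⁰ Pa.
  δ = (21000 × 3.5^3) / (3 × (7 × 10¹⁰) × (4.18 × 10⁻⁵)) = 0.1026 m = 102.6 mm
(b) Maximum bending moment at the fixed end: M = P·L = 21000 × 3.5 = 73500 N·m. Convert y_max = 40 mm = 0.04 m.
  σ = M·y_max / I = (73500 × 0.04) / (4.18 × 10⁻⁵) = 7.033 × 10⁷ Pa = 70.33 MPa
Final answer: (a) δ = 102.6 mm, (b) σ = 70.33 MPa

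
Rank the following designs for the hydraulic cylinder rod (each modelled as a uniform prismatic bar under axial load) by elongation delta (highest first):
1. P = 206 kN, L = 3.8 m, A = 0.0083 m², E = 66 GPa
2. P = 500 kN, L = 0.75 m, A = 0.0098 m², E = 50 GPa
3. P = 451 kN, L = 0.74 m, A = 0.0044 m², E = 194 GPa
Model: a uniform prismatic bar under axial load, so delta = (P·L) / (A·E) (SI units).
  Case 1: delta = (206000 × 3.8) / (0.0083 × (6.6 × 10¹⁰)) = 0.001429 m = 1.429 mm
  Case 2: delta = (500000 × 0.75) / (0.0098 × (5 × 10¹⁰)) = 0.0007653 m = 0.7653 mm
  Case 3: delta = (451000 × 0.74) / (0.0044 × (1.94 × 10¹¹)) = 0.000391 m = 0.391 mm
Ordering: 1.429 mm (case 1) > 0.7653 mm (case 2) > 0.391 mm (case 3)
Final answer: 1, 2, 3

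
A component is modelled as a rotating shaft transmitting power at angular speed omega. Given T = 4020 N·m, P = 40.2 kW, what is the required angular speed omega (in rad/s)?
Model: a rotating shaft transmitting power at angular speed omega, so P = T·omega.
Solve for omega: omega = P / T.
Convert to SI units:
  P = 40.2 kW = 40200 W
Substitute:
  omega = 40200 / 4020
  omega = 10 rad/s
Final answer: omega = 10 rad/s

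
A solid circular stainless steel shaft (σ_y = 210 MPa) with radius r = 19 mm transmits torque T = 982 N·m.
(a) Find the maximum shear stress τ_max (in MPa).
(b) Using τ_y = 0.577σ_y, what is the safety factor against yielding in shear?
(a) For a solid circular shaft, τ_max = T·r/J with J = π·r^4/2, i.e. τ_max = 2·T / (π·r^3). Convert r = 19 mm = 0.019 m.
  τ_max = (2 × 982) / (π × 0.019^3) = 9.114 × 10⁷ Pa = 91.14 MPa
(b) τ_y = 0.577 × 210 = 121.17 MPa
  SF = τ_y/τ_max = 121.17 / 91.14 = 1.329
Final answer: (a) τ_max = 91.14 MPa, (b) SF = 1.329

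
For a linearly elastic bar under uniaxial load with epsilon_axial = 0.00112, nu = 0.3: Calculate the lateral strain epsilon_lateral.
Model: a linearly elastic bar under uniaxial load, so epsilon_lateral = -nu·epsilon_axial.
Substitute:
  epsilon_lateral = -(0.3 × 0.00112)
  epsilon_lateral = -0.000336
Final answer: epsilon_lateral = -0.000336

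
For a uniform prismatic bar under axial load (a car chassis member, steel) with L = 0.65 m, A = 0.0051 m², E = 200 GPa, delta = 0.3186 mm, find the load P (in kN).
Model: a uniform prismatic bar under axial load, so delta = (P·L) / (A·E).
Solve for P: P = (delta·A·E) / L.
Convert to SI units:
  E = 200 GPa = 2 × 10¹¹ Pa
  delta = 0.3186 mm = 0.0003186 m
Substitute:
  P = (0.0003186 × 0.0051 × (2 × 10¹¹)) / 0.65
  P = 500000 N
Convert: P = 500000 N = 500 kN
Final answer: P = 500 kN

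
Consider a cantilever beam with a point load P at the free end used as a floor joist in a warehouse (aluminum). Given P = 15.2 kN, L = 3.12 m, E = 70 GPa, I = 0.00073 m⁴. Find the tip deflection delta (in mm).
Model: a cantilever beam with a point load P at the free end, so delta = (P·L^3) / (3·E·I).
Convert to SI units:
  P = 15.2 kN = 15200 N
  E = 70 GPa = 7 × 10¹⁰ Pa
Substitute:
  delta = (15200 × 3.12^3) / (3 × (7 × 10¹⁰) × 0.00073)
  delta = 0.003011 m
Convert: delta = 0.003011 m = 3.011 mm
Final answer: delta = 3.011 mm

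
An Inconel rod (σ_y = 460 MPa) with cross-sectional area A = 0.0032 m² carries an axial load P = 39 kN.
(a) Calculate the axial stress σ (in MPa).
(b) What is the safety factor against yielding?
(a) Axial stress σ = P/A. Convert P = 39 kN = 39000 N.
  σ = 39000 / 0.0032 = 1.219 × 10⁷ Pa = 12.19 MPa
(b) Safety factor SF = σ_y/σ = 460 / 12.19 = 37.74
Final answer: (a) σ = 12.19 MPa, (b) SF = 37.74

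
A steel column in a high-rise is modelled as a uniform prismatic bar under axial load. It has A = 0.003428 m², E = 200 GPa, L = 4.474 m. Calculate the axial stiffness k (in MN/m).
Model: a uniform prismatic bar under axial load, so k = (A·E) / L.
Convert to SI units:
  E = 200 GPa = 2 × 10¹¹ Pa
Substitute:
  k = (0.003428 × (2 × 10¹¹)) / 4.474
  k = 1.532 × 10⁸ N/m
Convert: k = 1.532 × 10⁸ N/m = 153.2 MN/m
Final answer: k = 153.2 MN/m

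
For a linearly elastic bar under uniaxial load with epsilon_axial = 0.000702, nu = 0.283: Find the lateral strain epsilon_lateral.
Model: a linearly elastic bar under uniaxial load, so epsilon_lateral = -nu·epsilon_axial.
Substitute:
  epsilon_lateral = -(0.283 × 0.000702)
  epsilon_lateral = -0.0001987
Final answer: epsilon_lateral = -0.0001987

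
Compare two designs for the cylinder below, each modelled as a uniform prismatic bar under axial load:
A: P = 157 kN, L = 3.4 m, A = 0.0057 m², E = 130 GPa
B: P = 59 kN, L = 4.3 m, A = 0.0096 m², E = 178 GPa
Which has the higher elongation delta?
Model: a uniform prismatic bar under axial load, so delta = (P·L) / (A·E) (SI units).
  A: delta = (157000 × 3.4) / (0.0057 × (1.3 × 10¹¹)) = 0.0007204 m = 0.7204 mm
  B: delta = (59000 × 4.3) / (0.0096 × (1.78 × 10¹¹)) = 0.0001485 m = 0.1485 mm
0.7204 mm > 0.1485 mm, so A is larger.
Final answer: A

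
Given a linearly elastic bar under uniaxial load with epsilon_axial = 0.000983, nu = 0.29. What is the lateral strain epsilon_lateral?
Model: a linearly elastic bar under uniaxial load, so epsilon_lateral = -nu·epsilon_axial.
Substitute:
  epsilon_lateral = -(0.29 × 0.000983)
  epsilon_lateral = -0.0002851
Final answer: epsilon_lateral = -0.0002851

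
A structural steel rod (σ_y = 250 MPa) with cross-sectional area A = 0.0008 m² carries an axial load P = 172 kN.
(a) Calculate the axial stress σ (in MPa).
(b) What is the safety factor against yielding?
(a) Axial stress σ = P/A. Convert P = 172 kN = 172000 N.
  σ = 172000 / 0.0008 = 2.15 × 10⁸ Pa = 215 MPa
(b) Safety factor SF = σ_y/σ = 250 / 215 = 1.163
Final answer: (a) σ = 215 MPa, (b) SF = 1.163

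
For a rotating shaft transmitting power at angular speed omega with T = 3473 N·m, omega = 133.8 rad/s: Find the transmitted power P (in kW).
Model: a rotating shaft transmitting power at angular speed omega, so P = T·omega.
Substitute:
  P = 3473 × 133.8
  P = 464700 W
Convert: P = 464700 W = 464.7 kW
Final answer: P = 464.7 kW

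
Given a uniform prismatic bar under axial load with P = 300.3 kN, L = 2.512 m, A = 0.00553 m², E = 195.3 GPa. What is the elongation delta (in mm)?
Model: a uniform prismatic bar under axial load, so delta = (P·L) / (A·E).
Convert to SI units:
  P = 300.3 kN = 300300 N
  E = 195.3 GPa = 1.953 × 10¹¹ Pa
Substitute:
  delta = (300300 × 2.512) / (0.00553 × (1.953 × 10¹¹))
  delta = 0.0006985 m
Convert: delta = 0.0006985 m = 0.6985 mm
Final answer: delta = 0.6985 mm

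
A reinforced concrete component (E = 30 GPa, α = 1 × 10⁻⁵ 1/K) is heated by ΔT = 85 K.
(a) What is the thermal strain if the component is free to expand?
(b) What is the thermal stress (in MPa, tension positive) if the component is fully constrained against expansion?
(a) Free thermal strain ε_th = α·ΔT = (1 × 10⁻⁵) × 85 = 0.00085
(b) Fully constrained, the expansion is suppressed, so σ = -E·α·ΔT. Convert E = 30 GPa = 3 × 10¹⁰ Pa.
  σ = -(3 × 10¹⁰) × (1 × 10⁻⁵) × 85 = -2.55 × 10⁷ Pa = -25.5 MPa (compressive)
Final answer: (a) ε_th = 0.00085, (b) σ = -25.5 MPa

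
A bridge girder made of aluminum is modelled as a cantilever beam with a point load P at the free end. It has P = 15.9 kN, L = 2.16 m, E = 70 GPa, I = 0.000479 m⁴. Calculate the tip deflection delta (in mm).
Model: a cantilever beam with a point load P at the free end, so delta = (P·L^3) / (3·E·I).
Convert to SI units:
  P = 15.9 kN = 15900 N
  E = 70 GPa = 7 × 10¹⁰ Pa
Substitute:
  delta = (15900 × 2.16^3) / (3 × (7 × 10¹⁰) × 0.000479)
  delta = 0.001593 m
Convert: delta = 0.001593 m = 1.593 mm
Final answer: delta = 1.593 mm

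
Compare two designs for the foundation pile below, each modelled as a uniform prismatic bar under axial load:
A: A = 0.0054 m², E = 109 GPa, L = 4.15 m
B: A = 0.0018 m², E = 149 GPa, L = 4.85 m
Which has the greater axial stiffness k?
Model: a uniform prismatic bar under axial load, so k = (A·E) / L (SI units).
  A: k = (0.0054 × (1.09 × 10¹¹)) / 4.15 = 1.418 × 10⁸ N/m = 141.8 MN/m
  B: k = (0.0018 × (1.49 × 10¹¹)) / 4.85 = 5.53 × 10⁷ N/m = 55.3 MN/m
141.8 MN/m > 55.3 MN/m, so A is larger.
Final answer: A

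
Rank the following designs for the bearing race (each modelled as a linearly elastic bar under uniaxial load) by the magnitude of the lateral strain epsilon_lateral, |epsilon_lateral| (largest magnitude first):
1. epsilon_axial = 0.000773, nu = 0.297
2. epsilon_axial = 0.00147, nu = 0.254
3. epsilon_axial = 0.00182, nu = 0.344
Model: a linearly elastic bar under uniaxial load, so epsilon_lateral = -nu·epsilon_axial (SI units).
  Case 1: epsilon_lateral = -(0.297 × 0.000773) = -0.0002296
  Case 2: epsilon_lateral = -(0.254 × 0.00147) = -0.0003734
  Case 3: epsilon_lateral = -(0.344 × 0.00182) = -0.0006261
Ordering by |epsilon_lateral|: 0.0006261 (case 3) > 0.0003734 (case 2) > 0.0002296 (case 1)
Final answer: 3, 2, 1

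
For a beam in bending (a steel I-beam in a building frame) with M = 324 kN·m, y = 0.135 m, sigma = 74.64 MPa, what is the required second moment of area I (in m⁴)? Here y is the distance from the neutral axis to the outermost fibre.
Model: a beam in bending, so sigma = (M·y) / I.
Solve for I: I = (M·y) / sigma.
Convert to SI units:
  M = 324 kN·m = 324000 N·m
  sigma = 74.64 MPa = 7.464 × 10⁷ Pa
Substitute:
  I = (324000 × 0.135) / (7.464 × 10⁷)
  I = 0.000586 m⁴
Final answer: I = 0.000586 m⁴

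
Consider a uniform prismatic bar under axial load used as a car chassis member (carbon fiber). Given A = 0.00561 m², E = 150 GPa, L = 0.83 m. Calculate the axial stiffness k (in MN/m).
Model: a uniform prismatic bar under axial load, so k = (A·E) / L.
Convert to SI units:
  E = 150 GPa = 1.5 × 10¹¹ Pa
Substitute:
  k = (0.00561 × (1.5 × 10¹¹)) / 0.83
  k = 1.014 × 10⁹ N/m
Convert: k = 1.014 × 10⁹ N/m = 1014 MN/m
Final answer: k = 1014 MN/m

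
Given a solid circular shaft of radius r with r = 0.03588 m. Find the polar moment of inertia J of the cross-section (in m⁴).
Model: a solid circular shaft of radius r, so J = (π·r^4) / 2.
Substitute:
  J = (π × 0.03588^4) / 2
  J = 2.603 × 10⁻⁶ m⁴
Final answer: J = 2.603 × 10⁻⁶ m⁴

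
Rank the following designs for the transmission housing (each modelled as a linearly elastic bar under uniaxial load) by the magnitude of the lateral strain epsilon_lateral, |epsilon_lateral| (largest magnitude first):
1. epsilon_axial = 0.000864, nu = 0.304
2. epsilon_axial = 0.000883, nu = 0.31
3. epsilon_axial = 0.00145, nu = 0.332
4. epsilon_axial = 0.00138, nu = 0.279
Model: a linearly elastic bar under uniaxial load, so epsilon_lateral = -nu·epsilon_axial (SI units).
  Case 1: epsilon_lateral = -(0.304 × 0.000864) = -0.0002627
  Case 2: epsilon_lateral = -(0.31 × 0.000883) = -0.0002737
  Case 3: epsilon_lateral = -(0.332 × 0.00145) = -0.0004814
  Case 4: epsilon_lateral = -(0.279 × 0.00138) = -0.000385
Ordering by |epsilon_lateral|: 0.0004814 (case 3) > 0.000385 (case 4) > 0.0002737 (case 2) > 0.0002627 (case 1)
Final answer: 3, 4, 2, 1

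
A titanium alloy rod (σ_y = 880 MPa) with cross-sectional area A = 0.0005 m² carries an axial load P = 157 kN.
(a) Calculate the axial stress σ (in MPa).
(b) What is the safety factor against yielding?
(a) Axial stress σ = P/A. Convert P = 157 kN = 157000 N.
  σ = 157000 / 0.0005 = 3.14 × 10⁸ Pa = 314 MPa
(b) Safety factor SF = σ_y/σ = 880 / 314 = 2.803
Final answer: (a) σ = 314 MPa, (b) SF = 2.803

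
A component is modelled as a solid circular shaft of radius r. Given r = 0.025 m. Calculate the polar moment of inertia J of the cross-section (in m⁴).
Model: a solid circular shaft of radius r, so J = (π·r^4) / 2.
Substitute:
  J = (π × 0.025^4) / 2
  J = 6.136 × 10⁻⁷ m⁴
Final answer: J = 6.136 × 10⁻⁷ m⁴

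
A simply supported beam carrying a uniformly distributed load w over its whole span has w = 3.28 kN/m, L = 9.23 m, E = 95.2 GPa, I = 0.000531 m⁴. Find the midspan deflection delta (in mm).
Model: a simply supported beam carrying a uniformly distributed load w over its whole span, so delta = (5·w·L^4) / (384·E·I).
Convert to SI units:
  w = 3.28 kN/m = 3280 N/m
  E = 95.2 GPa = 9.52 × 10¹⁰ Pa
Substitute:
  delta = (5 × 3280 × 9.23^4) / (384 × (9.52 × 10¹⁰) × 0.000531)
  delta = 0.006132 m
Convert: delta = 0.006132 m = 6.132 mm
Final answer: delta = 6.132 mm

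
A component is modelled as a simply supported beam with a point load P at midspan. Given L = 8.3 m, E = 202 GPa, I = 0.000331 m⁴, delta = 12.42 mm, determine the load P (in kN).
Model: a simply supported beam with a point load P at midspan, so delta = (P·L^3) / (48·E·I).
Solve for P: P = (48·delta·E·I) / L^3.
Convert to SI units:
  E = 202 GPa = 2.02 × 10¹¹ Pa
  delta = 12.42 mm = 0.01242 m
Substitute:
  P = (48 × 0.01242 × (2.02 × 10¹¹) × 0.000331) / 8.3^3
  P = 69710 N
Convert: P = 69710 N = 69.71 kN
Final answer: P = 69.71 kN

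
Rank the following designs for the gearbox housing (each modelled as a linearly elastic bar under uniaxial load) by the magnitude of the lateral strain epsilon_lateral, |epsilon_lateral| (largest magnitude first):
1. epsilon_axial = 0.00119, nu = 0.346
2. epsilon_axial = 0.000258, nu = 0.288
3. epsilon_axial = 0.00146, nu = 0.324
Model: a linearly elastic bar under uniaxial load, so epsilon_lateral = -nu·epsilon_axial (SI units).
  Case 1: epsilon_lateral = -(0.346 × 0.00119) = -0.0004117
  Case 2: epsilon_lateral = -(0.288 × 0.000258) = -7.43 × 10⁻⁵
  Case 3: epsilon_lateral = -(0.324 × 0.00146) = -0.000473
Ordering by |epsilon_lateral|: 0.000473 (case 3) > 0.0004117 (case 1) > 7.43 × 10⁻⁵ (case 2)
Final answer: 3, 1, 2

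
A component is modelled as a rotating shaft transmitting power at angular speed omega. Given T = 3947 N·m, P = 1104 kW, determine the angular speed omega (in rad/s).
Model: a rotating shaft transmitting power at angular speed omega, so P = T·omega.
Solve for omega: omega = P / T.
Convert to SI units:
  P = 1104 kW = 1.104 × 10⁶ W
Substitute:
  omega = (1.104 × 10⁶) / 3947
  omega = 279.7 rad/s
Final answer: omega = 279.7 rad/s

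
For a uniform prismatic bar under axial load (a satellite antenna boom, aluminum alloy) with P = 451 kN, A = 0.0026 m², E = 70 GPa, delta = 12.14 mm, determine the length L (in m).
Model: a uniform prismatic bar under axial load, so delta = (P·L) / (A·E).
Solve for L: L = (delta·A·E) / P.
Convert to SI units:
  P = 451 kN = 451000 N
  E = 70 GPa = 7 × 10¹⁰ Pa
  delta = 12.14 mm = 0.01214 m
Substitute:
  L = (0.01214 × 0.0026 × (7 × 10¹⁰)) / 451000
  L = 4.899 m
Final answer: L = 4.899 m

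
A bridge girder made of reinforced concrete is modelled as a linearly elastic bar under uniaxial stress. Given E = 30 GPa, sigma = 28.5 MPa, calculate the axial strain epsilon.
Model: a linearly elastic bar under uniaxial stress, so sigma = E·epsilon.
Solve for epsilon: epsilon = sigma / E.
Convert to SI units:
  E = 30 GPa = 3 × 10¹⁰ Pa
  sigma = 28.5 MPa = 2.85 × 10⁷ Pa
Substitute:
  epsilon = (2.85 × 10⁷) / (3 × 10¹⁰)
  epsilon = 0.00095
Final answer: epsilon = 0.00095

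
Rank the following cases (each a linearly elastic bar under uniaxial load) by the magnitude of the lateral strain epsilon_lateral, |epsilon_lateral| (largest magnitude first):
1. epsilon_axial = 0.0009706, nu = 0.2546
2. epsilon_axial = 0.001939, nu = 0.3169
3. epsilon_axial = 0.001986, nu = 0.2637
Model: a linearly elastic bar under uniaxial load, so epsilon_lateral = -nu·epsilon_axial (SI units).
  Case 1: epsilon_lateral = -(0.2546 × 0.0009706) = -0.0002471
  Case 2: epsilon_lateral = -(0.3169 × 0.001939) = -0.0006145
  Case 3: epsilon_lateral = -(0.2637 × 0.001986) = -0.0005237
Ordering by |epsilon_lateral|: 0.0006145 (case 2) > 0.0005237 (case 3) > 0.0002471 (case 1)
Final answer: 2, 3, 1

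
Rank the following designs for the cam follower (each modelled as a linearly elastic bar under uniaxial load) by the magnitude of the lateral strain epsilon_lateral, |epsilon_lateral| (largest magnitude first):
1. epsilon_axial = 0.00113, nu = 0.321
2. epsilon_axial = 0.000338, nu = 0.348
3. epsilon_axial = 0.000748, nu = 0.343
Model: a linearly elastic bar under uniaxial load, so epsilon_lateral = -nu·epsilon_axial (SI units).
  Case 1: epsilon_lateral = -(0.321 × 0.00113) = -0.0003627
  Case 2: epsilon_lateral = -(0.348 × 0.000338) = -0.0001176
  Case 3: epsilon_lateral = -(0.343 × 0.000748) = -0.0002566
Ordering by |epsilon_lateral|: 0.0003627 (case 1) > 0.0002566 (case 3) > 0.0001176 (case 2)
Final answer: 1, 3, 2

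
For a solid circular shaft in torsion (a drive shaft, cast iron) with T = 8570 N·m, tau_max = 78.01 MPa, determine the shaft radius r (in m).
Model: a solid circular shaft in torsion, so tau_max = (2·T) / (π·r^3).
Solve for r: r = ((2·T) / (π·tau_max))^(1/3).
Convert to SI units:
  tau_max = 78.01 MPa = 7.801 × 10⁷ Pa
Substitute:
  r = ((2 × 8570) / (π × (7.801 × 10⁷)))^(1/3)
  r = 0.0412 m
Final answer: r = 0.0412 m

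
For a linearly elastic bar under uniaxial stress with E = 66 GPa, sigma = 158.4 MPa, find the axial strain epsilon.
Model: a linearly elastic bar under uniaxial stress, so sigma = E·epsilon.
Solve for epsilon: epsilon = sigma / E.
Convert to SI units:
  E = 66 GPa = 6.6 × 10¹⁰ Pa
  sigma = 158.4 MPa = 1.584 × 10⁸ Pa
Substitute:
  epsilon = (1.584 × 10⁸) / (6.6 × 10¹⁰)
  epsilon = 0.0024
Final answer: epsilon = 0.0024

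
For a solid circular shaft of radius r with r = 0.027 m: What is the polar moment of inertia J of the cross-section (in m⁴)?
Model: a solid circular shaft of radius r, so J = (π·r^4) / 2.
Substitute:
  J = (π × 0.027^4) / 2
  J = 8.348 × 10⁻⁷ m⁴
Final answer: J = 8.348 × 10⁻⁷ m⁴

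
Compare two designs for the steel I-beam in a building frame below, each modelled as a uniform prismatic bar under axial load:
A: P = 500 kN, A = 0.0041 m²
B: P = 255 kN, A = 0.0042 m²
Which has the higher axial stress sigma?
Model: a uniform prismatic bar under axial load, so sigma = P / A (SI units).
  A: sigma = 500000 / 0.0041 = 1.22 × 10⁸ Pa = 122 MPa
  B: sigma = 255000 / 0.0042 = 6.071 × 10⁷ Pa = 60.71 MPa
122 MPa > 60.71 MPa, so A is larger.
Final answer: A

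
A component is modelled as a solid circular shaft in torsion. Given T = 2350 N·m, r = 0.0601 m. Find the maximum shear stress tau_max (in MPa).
Model: a solid circular shaft in torsion, so tau_max = (2·T) / (π·r^3).
Substitute:
  tau_max = (2 × 2350) / (π × 0.0601^3)
  tau_max = 6.892 × 10⁶ Pa
Convert: tau_max = 6.892 × 10⁶ Pa = 6.892 MPa
Final answer: tau_max = 6.892 MPa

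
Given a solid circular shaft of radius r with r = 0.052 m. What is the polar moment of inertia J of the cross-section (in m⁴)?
Model: a solid circular shaft of radius r, so J = (π·r^4) / 2.
Substitute:
  J = (π × 0.052^4) / 2
  J = 1.149 × 10⁻⁵ m⁴
Final answer: J = 1.149 × 10⁻⁵ m⁴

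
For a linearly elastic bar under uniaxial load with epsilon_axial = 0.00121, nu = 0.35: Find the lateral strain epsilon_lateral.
Model: a linearly elastic bar under uniaxial load, so epsilon_lateral = -nu·epsilon_axial.
Substitute:
  epsilon_lateral = -(0.35 × 0.00121)
  epsilon_lateral = -0.0004235
Final answer: epsilon_lateral = -0.0004235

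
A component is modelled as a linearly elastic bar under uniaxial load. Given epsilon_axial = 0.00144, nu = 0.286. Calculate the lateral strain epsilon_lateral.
Model: a linearly elastic bar under uniaxial load, so epsilon_lateral = -nu·epsilon_axial.
Substitute:
  epsilon_lateral = -(0.286 × 0.00144)
  epsilon_lateral = -0.0004118
Final answer: epsilon_lateral = -0.0004118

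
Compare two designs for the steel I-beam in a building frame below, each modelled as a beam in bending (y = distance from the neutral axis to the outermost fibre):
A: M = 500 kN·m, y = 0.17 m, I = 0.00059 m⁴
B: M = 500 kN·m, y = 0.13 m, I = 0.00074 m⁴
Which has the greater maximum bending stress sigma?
Model: a beam in bending (y = distance from the neutral axis to the outermost fibre), so sigma = (M·y) / I (SI units).
  A: sigma = (500000 × 0.17) / 0.00059 = 1.441 × 10⁸ Pa = 144.1 MPa
  B: sigma = (500000 × 0.13) / 0.00074 = 8.784 × 10⁷ Pa = 87.84 MPa
144.1 MPa > 87.84 MPa, so A is larger.
Final answer: A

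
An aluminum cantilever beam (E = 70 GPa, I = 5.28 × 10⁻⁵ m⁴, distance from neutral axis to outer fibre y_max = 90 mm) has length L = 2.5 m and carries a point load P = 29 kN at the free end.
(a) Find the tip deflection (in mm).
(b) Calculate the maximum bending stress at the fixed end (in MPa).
(a) Tip deflection of a cantilever with an end point load: δ = P·L^3 / (3·E·I). Convert P = 29 kN = 29000 N, E = 70 GPa = 7 × 10¹⁰ Pa.
  δ = (29000 × 2.5^3) / (3 × (7 × 10¹⁰) × (5.28 × 10⁻⁵)) = 0.04087 m = 40.87 mm
(b) Maximum bending moment at the fixed end: M = P·L = 29000 × 2.5 = 72500 N·m. Convert y_max = 90 mm = 0.09 m.
  σ = M·y_max / I = (72500 × 0.09) / (5.28 × 10⁻⁵) = 1.236 × 10⁸ Pa = 123.6 MPa
Final answer: (a) δ = 40.87 mm, (b) σ = 123.6 MPa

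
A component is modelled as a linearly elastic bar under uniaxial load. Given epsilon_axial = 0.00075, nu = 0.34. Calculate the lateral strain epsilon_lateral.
Model: a linearly elastic bar under uniaxial load, so epsilon_lateral = -nu·epsilon_axial.
Substitute:
  epsilon_lateral = -(0.34 × 0.00075)
  epsilon_lateral = -0.000255
Final answer: epsilon_lateral = -0.000255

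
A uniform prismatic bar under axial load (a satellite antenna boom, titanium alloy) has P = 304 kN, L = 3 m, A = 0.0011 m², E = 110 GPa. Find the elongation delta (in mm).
Model: a uniform prismatic bar under axial load, so delta = (P·L) / (A·E).
Convert to SI units:
  P = 304 kN = 304000 N
  E = 110 GPa = 1.1 × 10¹¹ Pa
Substitute:
  delta = (304000 × 3) / (0.0011 × (1.1 × 10¹¹))
  delta = 0.007537 m
Convert: delta = 0.007537 m = 7.537 mm
Final answer: delta = 7.537 mm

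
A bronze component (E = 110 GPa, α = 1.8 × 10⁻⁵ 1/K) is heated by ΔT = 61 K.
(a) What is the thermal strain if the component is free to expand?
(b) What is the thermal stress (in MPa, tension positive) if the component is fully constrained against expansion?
(a) Free thermal strain ε_th = α·ΔT = (1.8 × 10⁻⁵) × 61 = 0.001098
(b) Fully constrained, the expansion is suppressed, so σ = -E·α·ΔT. Convert E = 110 GPa = 1.1 × 10¹¹ Pa.
  σ = -(1.1 × 10¹¹) × (1.8 × 10⁻⁵) × 61 = -1.208 × 10⁸ Pa = -120.8 MPa (compressive)
Final answer: (a) ε_th = 0.001098, (b) σ = -120.8 MPa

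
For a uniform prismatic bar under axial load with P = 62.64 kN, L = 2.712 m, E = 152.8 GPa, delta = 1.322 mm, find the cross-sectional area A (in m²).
Model: a uniform prismatic bar under axial load, so delta = (P·L) / (A·E).
Solve for A: A = (P·L) / (delta·E).
Convert to SI units:
  P = 62.64 kN = 62640 N
  E = 152.8 GPa = 1.528 × 10¹¹ Pa
  delta = 1.322 mm = 0.001322 m
Substitute:
  A = (62640 × 2.712) / (0.001322 × (1.528 × 10¹¹))
  A = 0.000841 m²
Final answer: A = 0.000841 m²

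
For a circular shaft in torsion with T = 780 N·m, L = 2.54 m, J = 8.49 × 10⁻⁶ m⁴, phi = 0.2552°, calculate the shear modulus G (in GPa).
Model: a circular shaft in torsion, so phi = (T·L) / (G·J).
Solve for G: G = (T·L) / (phi·J).
Convert to SI units:
  phi = 0.2552° = 0.004454 rad
Substitute:
  G = (780 × 2.54) / (0.004454 × (8.49 × 10⁻⁶))
  G = 5.239 × 10¹⁰ Pa
Convert: G = 5.239 × 10¹⁰ Pa = 52.39 GPa
Final answer: G = 52.39 GPa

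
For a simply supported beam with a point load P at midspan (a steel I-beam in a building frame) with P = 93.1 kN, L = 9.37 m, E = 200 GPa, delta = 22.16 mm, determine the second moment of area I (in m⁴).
Model: a simply supported beam with a point load P at midspan, so delta = (P·L^3) / (48·E·I).
Solve for I: I = (P·L^3) / (48·delta·E).
Convert to SI units:
  P = 93.1 kN = 93100 N
  E = 200 GPa = 2 × 10¹¹ Pa
  delta = 22.16 mm = 0.02216 m
Substitute:
  I = (93100 × 9.37^3) / (48 × 0.02216 × (2 × 10¹¹))
  I = 0.00036 m⁴
Final answer: I = 0.00036 m⁴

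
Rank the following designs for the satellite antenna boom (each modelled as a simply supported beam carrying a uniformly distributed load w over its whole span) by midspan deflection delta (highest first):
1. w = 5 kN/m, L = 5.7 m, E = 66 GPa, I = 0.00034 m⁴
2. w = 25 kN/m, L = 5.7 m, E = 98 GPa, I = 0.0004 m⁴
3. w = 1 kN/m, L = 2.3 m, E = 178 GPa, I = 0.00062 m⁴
Model: a simply supported beam carrying a uniformly distributed load w over its whole span, so delta = (5·w·L^4) / (384·E·I) (SI units).
  Case 1: delta = (5 × 5000 × 5.7^4) / (384 × (6.6 × 10¹⁰) × 0.00034) = 0.003063 m = 3.063 mm
  Case 2: delta = (5 × 25000 × 5.7^4) / (384 × (9.8 × 10¹⁰) × 0.0004) = 0.008766 m = 8.766 mm
  Case 3: delta = (5 × 1000 × 2.3^4) / (384 × (1.78 × 10¹¹) × 0.00062) = 3.302 × 10⁻⁶ m = 0.003302 mm
Ordering: 8.766 mm (case 2) > 3.063 mm (case 1) > 0.003302 mm (case 3)
Final answer: 2, 1, 3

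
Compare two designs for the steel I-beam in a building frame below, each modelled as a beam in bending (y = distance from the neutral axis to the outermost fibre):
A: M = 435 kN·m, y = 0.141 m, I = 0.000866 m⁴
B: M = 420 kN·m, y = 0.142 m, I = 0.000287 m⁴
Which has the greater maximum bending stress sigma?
Model: a beam in bending (y = distance from the neutral axis to the outermost fibre), so sigma = (M·y) / I (SI units).
  A: sigma = (435000 × 0.141) / 0.000866 = 7.083 × 10⁷ Pa = 70.83 MPa
  B: sigma = (420000 × 0.142) / 0.000287 = 2.078 × 10⁸ Pa = 207.8 MPa
207.8 MPa > 70.83 MPa, so B is larger.
Final answer: B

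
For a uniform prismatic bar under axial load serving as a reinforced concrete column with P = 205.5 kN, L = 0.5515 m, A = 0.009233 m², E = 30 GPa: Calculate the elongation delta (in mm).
Model: a uniform prismatic bar under axial load, so delta = (P·L) / (A·E).
Convert to SI units:
  P = 205.5 kN = 205500 N
  E = 30 GPa = 3 × 10¹⁰ Pa
Substitute:
  delta = (205500 × 0.5515) / (0.009233 × (3 × 10¹⁰))
  delta = 0.0004092 m
Convert: delta = 0.0004092 m = 0.4092 mm
Final answer: delta = 0.4092 mm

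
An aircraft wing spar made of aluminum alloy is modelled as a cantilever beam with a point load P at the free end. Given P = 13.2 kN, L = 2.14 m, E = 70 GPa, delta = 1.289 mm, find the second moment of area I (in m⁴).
Model: a cantilever beam with a point load P at the free end, so delta = (P·L^3) / (3·E·I).
Solve for I: I = (P·L^3) / (3·delta·E).
Convert to SI units:
  P = 13.2 kN = 13200 N
  E = 70 GPa = 7 × 10¹⁰ Pa
  delta = 1.289 mm = 0.001289 m
Substitute:
  I = (13200 × 2.14^3) / (3 × 0.001289 × (7 × 10¹⁰))
  I = 0.0004779 m⁴
Final answer: I = 0.0004779 m⁴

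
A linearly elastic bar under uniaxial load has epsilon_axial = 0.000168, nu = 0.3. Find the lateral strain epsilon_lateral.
Model: a linearly elastic bar under uniaxial load, so epsilon_lateral = -nu·epsilon_axial.
Substitute:
  epsilon_lateral = -(0.3 × 0.000168)
  epsilon_lateral = -5.04 × 10⁻⁵
Final answer: epsilon_lateral = -5.04 × 10⁻⁵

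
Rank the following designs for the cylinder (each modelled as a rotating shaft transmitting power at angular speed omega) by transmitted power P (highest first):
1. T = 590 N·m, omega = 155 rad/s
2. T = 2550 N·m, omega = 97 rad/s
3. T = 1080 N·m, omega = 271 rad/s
Model: a rotating shaft transmitting power at angular speed omega, so P = T·omega (SI units).
  Case 1: P = 590 × 155 = 91450 W = 91.45 kW
  Case 2: P = 2550 × 97 = 247400 W = 247.4 kW
  Case 3: P = 1080 × 271 = 292700 W = 292.7 kW
Ordering: 292.7 kW (case 3) > 247.4 kW (case 2) > 91.45 kW (case 1)
Final answer: 3, 2, 1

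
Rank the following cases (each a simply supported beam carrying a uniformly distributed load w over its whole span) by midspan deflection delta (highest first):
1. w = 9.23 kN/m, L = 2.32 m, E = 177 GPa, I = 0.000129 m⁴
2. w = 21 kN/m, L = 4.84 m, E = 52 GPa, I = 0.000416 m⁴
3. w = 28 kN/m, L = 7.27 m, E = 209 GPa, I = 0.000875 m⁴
Model: a simply supported beam carrying a uniformly distributed load w over its whole span, so delta = (5·w·L^4) / (384·E·I) (SI units).
  Case 1: delta = (5 × 9230 × 2.32^4) / (384 × (1.77 × 10¹¹) × 0.000129) = 0.0001525 m = 0.1525 mm
  Case 2: delta = (5 × 21000 × 4.84^4) / (384 × (5.2 × 10¹⁰) × 0.000416) = 0.006937 m = 6.937 mm
  Case 3: delta = (5 × 28000 × 7.27^4) / (384 × (2.09 × 10¹¹) × 0.000875) = 0.005569 m = 5.569 mm
Ordering: 6.937 mm (case 2) > 5.569 mm (case 3) > 0.1525 mm (case 1)
Final answer: 2, 3, 1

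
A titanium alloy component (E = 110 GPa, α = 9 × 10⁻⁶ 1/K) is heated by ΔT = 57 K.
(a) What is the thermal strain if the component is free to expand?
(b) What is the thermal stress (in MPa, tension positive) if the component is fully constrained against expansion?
(a) Free thermal strain ε_th = α·ΔT = (9 × 10⁻⁶) × 57 = 0.000513
(b) Fully constrained, the expansion is suppressed, so σ = -E·α·ΔT. Convert E = 110 GPa = 1.1 × 10¹¹ Pa.
  σ = -(1.1 × 10¹¹) × (9 × 10⁻⁶) × 57 = -5.643 × 10⁷ Pa = -56.43 MPa (compressive)
Final answer: (a) ε_th = 0.000513, (b) σ = -56.43 MPa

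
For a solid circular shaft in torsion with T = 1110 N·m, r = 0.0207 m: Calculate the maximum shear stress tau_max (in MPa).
Model: a solid circular shaft in torsion, so tau_max = (2·T) / (π·r^3).
Substitute:
  tau_max = (2 × 1110) / (π × 0.0207^3)
  tau_max = 7.967 × 10⁷ Pa
Convert: tau_max = 7.967 × 10⁷ Pa = 79.67 MPa
Final answer: tau_max = 79.67 MPa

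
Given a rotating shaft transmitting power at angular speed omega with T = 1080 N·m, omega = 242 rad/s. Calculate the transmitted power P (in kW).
Model: a rotating shaft transmitting power at angular speed omega, so P = T·omega.
Substitute:
  P = 1080 × 242
  P = 261400 W
Convert: P = 261400 W = 261.4 kW
Final answer: P = 261.4 kW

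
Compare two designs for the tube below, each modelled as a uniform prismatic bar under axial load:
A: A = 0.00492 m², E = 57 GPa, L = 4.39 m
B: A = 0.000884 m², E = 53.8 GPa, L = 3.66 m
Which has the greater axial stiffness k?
Model: a uniform prismatic bar under axial load, so k = (A·E) / L (SI units).
  A: k = (0.00492 × (5.7 × 10¹⁰)) / 4.39 = 6.388 × 10⁷ N/m = 63.88 MN/m
  B: k = (0.000884 × (5.38 × 10¹⁰)) / 3.66 = 1.299 × 10⁷ N/m = 12.99 MN/m
63.88 MN/m > 12.99 MN/m, so A is larger.
Final answer: A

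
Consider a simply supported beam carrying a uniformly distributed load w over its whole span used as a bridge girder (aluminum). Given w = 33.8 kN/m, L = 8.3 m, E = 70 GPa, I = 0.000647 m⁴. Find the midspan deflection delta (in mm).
Model: a simply supported beam carrying a uniformly distributed load w over its whole span, so delta = (5·w·L^4) / (384·E·I).
Convert to SI units:
  w = 33.8 kN/m = 33800 N/m
  E = 70 GPa = 7 × 10¹⁰ Pa
Substitute:
  delta = (5 × 33800 × 8.3^4) / (384 × (7 × 10¹⁰) × 0.000647)
  delta = 0.04612 m
Convert: delta = 0.04612 m = 46.12 mm
Final answer: delta = 46.12 mm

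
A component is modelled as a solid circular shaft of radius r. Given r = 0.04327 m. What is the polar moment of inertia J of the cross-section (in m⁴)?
Model: a solid circular shaft of radius r, so J = (π·r^4) / 2.
Substitute:
  J = (π × 0.04327^4) / 2
  J = 5.506 × 10⁻⁶ m⁴
Final answer: J = 5.506 × 10⁻⁶ m⁴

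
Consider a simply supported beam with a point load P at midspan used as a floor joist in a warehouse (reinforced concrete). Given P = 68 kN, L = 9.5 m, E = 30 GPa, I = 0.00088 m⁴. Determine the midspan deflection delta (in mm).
Model: a simply supported beam with a point load P at midspan, so delta = (P·L^3) / (48·E·I).
Convert to SI units:
  P = 68 kN = 68000 N
  E = 30 GPa = 3 × 10¹⁰ Pa
Substitute:
  delta = (68000 × 9.5^3) / (48 × (3 × 10¹⁰) × 0.00088)
  delta = 0.04601 m
Convert: delta = 0.04601 m = 46.01 mm
Final answer: delta = 46.01 mm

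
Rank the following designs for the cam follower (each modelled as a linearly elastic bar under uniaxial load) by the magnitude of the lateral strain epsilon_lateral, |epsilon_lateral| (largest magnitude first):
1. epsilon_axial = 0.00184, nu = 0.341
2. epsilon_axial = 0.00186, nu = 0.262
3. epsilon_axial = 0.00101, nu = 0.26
Model: a linearly elastic bar under uniaxial load, so epsilon_lateral = -nu·epsilon_axial (SI units).
  Case 1: epsilon_lateral = -(0.341 × 0.00184) = -0.0006274
  Case 2: epsilon_lateral = -(0.262 × 0.00186) = -0.0004873
  Case 3: epsilon_lateral = -(0.26 × 0.00101) = -0.0002626
Ordering by |epsilon_lateral|: 0.0006274 (case 1) > 0.0004873 (case 2) > 0.0002626 (case 3)
Final answer: 1, 2, 3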